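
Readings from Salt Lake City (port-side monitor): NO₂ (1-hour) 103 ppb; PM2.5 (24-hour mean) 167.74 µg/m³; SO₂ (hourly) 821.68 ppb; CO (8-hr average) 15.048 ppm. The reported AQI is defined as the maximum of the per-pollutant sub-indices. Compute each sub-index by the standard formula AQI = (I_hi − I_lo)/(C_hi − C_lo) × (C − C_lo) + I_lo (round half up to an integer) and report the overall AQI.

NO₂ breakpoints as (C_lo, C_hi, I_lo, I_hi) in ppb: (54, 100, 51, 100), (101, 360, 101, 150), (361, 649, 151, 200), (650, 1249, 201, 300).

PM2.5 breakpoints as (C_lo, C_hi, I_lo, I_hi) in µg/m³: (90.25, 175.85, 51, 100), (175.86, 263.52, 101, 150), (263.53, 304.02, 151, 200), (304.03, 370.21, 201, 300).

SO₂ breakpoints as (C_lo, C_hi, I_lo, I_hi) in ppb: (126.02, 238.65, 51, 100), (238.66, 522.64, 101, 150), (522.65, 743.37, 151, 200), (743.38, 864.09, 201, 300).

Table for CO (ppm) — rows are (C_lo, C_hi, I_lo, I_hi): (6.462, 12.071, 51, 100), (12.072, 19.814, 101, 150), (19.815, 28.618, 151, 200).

NO₂: 103 lies in 101–360, so I_lo=101, I_hi=150, C_lo=101, C_hi=360.
(150−101)/(360−101) × (103−101) + 101 = 49/259 × 2 + 101 ≈ 101.38 → 101.
PM2.5: 167.74 ∈ [90.25, 175.85] ↔ index [51, 100].
51 + (167.74−90.25)·(100−51)/(175.85−90.25) = 51 + 77.49·49/85.60 ≈ 95.36, so AQI = 95.
SO₂: row 743.38–864.09 (AQI 201–300). (300−201)·(821.68−743.38)/(864.09−743.38) + 201 = 99·78.30/120.71 + 201 ≈ 265.22 → 265.
CO: row 12.072–19.814 (AQI 101–150). (150−101)·(15.048−12.072)/(19.814−12.072) + 101 = 49·2.976/7.742 + 101 ≈ 119.84 → 120.
Sub-indices: NO₂→101, PM2.5→95, SO₂→265, CO→120. Overall AQI = max = 265; dominant pollutant is SO₂.

265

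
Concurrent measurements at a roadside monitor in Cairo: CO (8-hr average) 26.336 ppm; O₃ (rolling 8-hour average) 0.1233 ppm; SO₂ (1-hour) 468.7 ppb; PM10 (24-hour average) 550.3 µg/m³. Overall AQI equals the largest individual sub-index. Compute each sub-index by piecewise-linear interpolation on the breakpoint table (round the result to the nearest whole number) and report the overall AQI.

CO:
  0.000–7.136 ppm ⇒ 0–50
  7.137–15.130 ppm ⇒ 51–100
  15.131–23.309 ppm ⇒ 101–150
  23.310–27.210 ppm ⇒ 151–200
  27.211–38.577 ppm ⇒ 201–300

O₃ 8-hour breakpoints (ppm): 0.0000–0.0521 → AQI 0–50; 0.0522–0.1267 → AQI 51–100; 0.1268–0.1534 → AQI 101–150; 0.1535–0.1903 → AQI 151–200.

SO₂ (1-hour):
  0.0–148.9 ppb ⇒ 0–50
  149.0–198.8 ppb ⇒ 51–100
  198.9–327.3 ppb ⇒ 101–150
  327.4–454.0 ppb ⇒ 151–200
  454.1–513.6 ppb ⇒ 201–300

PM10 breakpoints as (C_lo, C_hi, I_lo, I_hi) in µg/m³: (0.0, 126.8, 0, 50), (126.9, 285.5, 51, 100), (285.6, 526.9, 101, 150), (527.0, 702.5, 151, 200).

CO: 26.336 lies in 23.310–27.210, so I_lo=151, I_hi=200, C_lo=23.310, C_hi=27.210.
(200−151)/(27.210−23.310) × (26.336−23.310) + 151 = 49/3.900 × 3.026 + 151 ≈ 189.02 → 189.
O₃: 0.1233 lies in 0.0522–0.1267, so I_lo=51, I_hi=100, C_lo=0.0522, C_hi=0.1267.
(100−51)/(0.1267−0.0522) × (0.1233−0.0522) + 51 = 49/0.0745 × 0.0711 + 51 ≈ 97.76 → 98.
SO₂: 468.7 lies in 454.1–513.6, so I_lo=201, I_hi=300, C_lo=454.1, C_hi=513.6.
(300−201)/(513.6−454.1) × (468.7−454.1) + 201 = 99/59.5 × 14.6 + 201 ≈ 225.29 → 225.
PM10: row 527.0–702.5 (AQI 151–200). (200−151)·(550.3−527.0)/(702.5−527.0) + 151 = 49·23.3/175.5 + 151 ≈ 157.51 → 158.
Sub-indices: CO→189, O₃→98, SO₂→225, PM10→158. Overall AQI = max = 225; dominant pollutant is SO₂.
AQI 225: Very Unhealthy.

225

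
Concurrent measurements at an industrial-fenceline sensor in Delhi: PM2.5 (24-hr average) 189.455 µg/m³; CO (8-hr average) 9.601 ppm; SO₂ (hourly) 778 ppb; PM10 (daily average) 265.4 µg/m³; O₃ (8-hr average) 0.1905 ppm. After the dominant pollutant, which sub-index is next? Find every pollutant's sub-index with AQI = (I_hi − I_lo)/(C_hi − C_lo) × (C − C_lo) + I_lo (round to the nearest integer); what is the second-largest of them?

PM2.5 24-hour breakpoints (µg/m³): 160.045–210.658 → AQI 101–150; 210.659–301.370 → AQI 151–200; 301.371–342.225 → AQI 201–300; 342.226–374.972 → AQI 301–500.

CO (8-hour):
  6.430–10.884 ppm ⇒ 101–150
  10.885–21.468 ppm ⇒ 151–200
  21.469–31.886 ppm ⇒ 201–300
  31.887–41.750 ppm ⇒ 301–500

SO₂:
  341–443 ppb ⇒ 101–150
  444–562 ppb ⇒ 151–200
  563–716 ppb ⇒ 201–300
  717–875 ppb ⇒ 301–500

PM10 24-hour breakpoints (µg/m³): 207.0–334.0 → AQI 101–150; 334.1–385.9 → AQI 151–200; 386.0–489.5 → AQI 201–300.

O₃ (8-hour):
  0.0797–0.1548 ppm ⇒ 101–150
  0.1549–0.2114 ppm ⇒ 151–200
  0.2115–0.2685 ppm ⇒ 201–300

PM2.5: row 160.045–210.658 (AQI 101–150). (150−101)·(189.455−160.045)/(210.658−160.045) + 101 = 49·29.410/50.613 + 101 ≈ 129.47 → 129.
CO: 9.601 lies in 6.430–10.884, so I_lo=101, I_hi=150, C_lo=6.430, C_hi=10.884.
(150−101)/(10.884−6.430) × (9.601−6.430) + 101 = 49/4.454 × 3.171 + 101 ≈ 135.89 → 136.
SO₂: 778 lies in 717–875, so I_lo=301, I_hi=500, C_lo=717, C_hi=875.
(500−301)/(875−717) × (778−717) + 301 = 199/158 × 61 + 301 ≈ 377.83 → 378.
PM10: 265.4 lies in 207.0–334.0, so I_lo=101, I_hi=150, C_lo=207.0, C_hi=334.0.
(150−101)/(334.0−207.0) × (265.4−207.0) + 101 = 49/127.0 × 58.4 + 101 ≈ 123.53 → 124.
O₃: 0.1905 lies in 0.1549–0.2114, so I_lo=151, I_hi=200, C_lo=0.1549, C_hi=0.2114.
(200−151)/(0.2114−0.1549) × (0.1905−0.1549) + 151 = 49/0.0565 × 0.0356 + 151 ≈ 181.87 → 182.
Sub-indices: PM2.5→129, CO→136, SO₂→378, PM10→124, O₃→182. Ranked high→low: 378, 182, 136, 129, 124. Second-highest sub-index = 182.

182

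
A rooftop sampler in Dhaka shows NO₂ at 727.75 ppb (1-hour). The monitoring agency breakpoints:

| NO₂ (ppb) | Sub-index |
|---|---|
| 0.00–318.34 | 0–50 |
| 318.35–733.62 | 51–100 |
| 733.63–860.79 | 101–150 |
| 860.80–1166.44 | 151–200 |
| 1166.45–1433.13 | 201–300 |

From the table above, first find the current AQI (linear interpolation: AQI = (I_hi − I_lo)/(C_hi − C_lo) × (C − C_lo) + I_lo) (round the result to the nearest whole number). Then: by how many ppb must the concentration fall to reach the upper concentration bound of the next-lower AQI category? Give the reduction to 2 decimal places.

409.41

NO₂: 727.75 lies in 318.35–733.62, so I_lo=51, I_hi=100, C_lo=318.35, C_hi=733.62.
(100−51)/(733.62−318.35) × (727.75−318.35) + 51 = 49/415.27 × 409.40 + 51 ≈ 99.31 → 99.
Current AQI 99 is in the Moderate range (51–100). The next-lower category tops out at AQI 50, whose upper concentration bound is 318.34 ppb.
Reduction needed = 727.75 − 318.34 = 409.41 ppb.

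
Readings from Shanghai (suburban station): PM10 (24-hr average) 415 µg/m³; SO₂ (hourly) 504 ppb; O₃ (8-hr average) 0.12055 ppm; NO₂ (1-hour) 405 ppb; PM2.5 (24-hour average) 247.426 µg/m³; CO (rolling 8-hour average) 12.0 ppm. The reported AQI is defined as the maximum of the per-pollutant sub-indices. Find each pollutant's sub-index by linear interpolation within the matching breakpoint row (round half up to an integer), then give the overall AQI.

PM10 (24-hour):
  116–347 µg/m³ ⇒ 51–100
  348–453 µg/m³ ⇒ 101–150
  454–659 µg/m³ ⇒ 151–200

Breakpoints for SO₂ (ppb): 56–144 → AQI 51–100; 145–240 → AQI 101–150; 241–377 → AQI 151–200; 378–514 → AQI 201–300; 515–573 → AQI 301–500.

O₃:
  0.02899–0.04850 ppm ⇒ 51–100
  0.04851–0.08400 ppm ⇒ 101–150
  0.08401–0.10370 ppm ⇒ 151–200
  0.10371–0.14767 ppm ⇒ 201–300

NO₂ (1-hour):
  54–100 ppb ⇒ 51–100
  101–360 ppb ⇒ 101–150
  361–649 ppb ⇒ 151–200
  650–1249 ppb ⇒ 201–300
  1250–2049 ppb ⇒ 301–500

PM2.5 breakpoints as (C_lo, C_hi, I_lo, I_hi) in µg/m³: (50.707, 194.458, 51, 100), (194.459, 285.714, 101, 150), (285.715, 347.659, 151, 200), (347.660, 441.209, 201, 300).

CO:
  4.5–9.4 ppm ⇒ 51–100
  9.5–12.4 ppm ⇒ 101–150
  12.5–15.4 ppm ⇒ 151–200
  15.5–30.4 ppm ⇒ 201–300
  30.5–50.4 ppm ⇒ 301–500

PM10: 415 lies in 348–453, so I_lo=101, I_hi=150, C_lo=348, C_hi=453.
(150−101)/(453−348) × (415−348) + 101 = 49/105 × 67 + 101 ≈ 132.27 → 132.
SO₂: 504 ∈ [378, 514] ↔ index [201, 300].
201 + (504−378)·(300−201)/(514−378) = 201 + 126·99/136 ≈ 292.72, so AQI = 293.
O₃: 0.12055 ∈ [0.10371, 0.14767] ↔ index [201, 300].
201 + (0.12055−0.10371)·(300−201)/(0.14767−0.10371) = 201 + 0.01684·99/0.04396 ≈ 238.92, so AQI = 239.
NO₂: 405 ∈ [361, 649] ↔ index [151, 200].
151 + (405−361)·(200−151)/(649−361) = 151 + 44·49/288 ≈ 158.49, so AQI = 158.
PM2.5 247.426: bracket 194.459–285.714 → index 101–150; slope 49/91.255, offset 52.967.
AQI = 101 + 49/91.255·52.967 ≈ 129.44 ⇒ 129.
CO: 12.0 lies in 9.5–12.4, so I_lo=101, I_hi=150, C_lo=9.5, C_hi=12.4.
(150−101)/(12.4−9.5) × (12.0−9.5) + 101 = 49/2.9 × 2.5 + 101 ≈ 143.24 → 143.
Sub-indices: PM10→132, SO₂→293, O₃→239, NO₂→158, PM2.5→129, CO→143. Overall AQI = max = 293; dominant pollutant is SO₂.

293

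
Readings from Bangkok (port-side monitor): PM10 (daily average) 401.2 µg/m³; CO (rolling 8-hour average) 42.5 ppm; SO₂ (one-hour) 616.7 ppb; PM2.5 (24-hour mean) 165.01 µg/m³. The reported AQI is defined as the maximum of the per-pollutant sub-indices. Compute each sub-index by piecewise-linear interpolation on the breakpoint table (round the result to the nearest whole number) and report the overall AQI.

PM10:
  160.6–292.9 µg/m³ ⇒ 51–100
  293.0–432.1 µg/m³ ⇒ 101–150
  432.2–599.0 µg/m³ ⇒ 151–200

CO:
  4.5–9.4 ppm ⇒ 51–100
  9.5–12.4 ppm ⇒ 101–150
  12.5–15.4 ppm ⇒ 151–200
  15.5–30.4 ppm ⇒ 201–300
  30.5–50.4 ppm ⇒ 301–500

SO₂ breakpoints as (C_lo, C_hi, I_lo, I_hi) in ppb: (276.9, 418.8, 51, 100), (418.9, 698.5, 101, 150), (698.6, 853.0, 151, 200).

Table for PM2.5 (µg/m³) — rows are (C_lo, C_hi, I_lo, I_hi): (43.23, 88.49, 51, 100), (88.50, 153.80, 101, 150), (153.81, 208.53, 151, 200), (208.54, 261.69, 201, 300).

PM10: row 293.0–432.1 (AQI 101–150). (150−101)·(401.2−293.0)/(432.1−293.0) + 101 = 49·108.2/139.1 + 101 ≈ 139.12 → 139.
CO 42.5: bracket 30.5–50.4 → index 301–500; slope 199/19.9, offset 12.0.
AQI = 301 + 199/19.9·12.0 ≈ 421.00 ⇒ 421.
SO₂ 616.7: bracket 418.9–698.5 → index 101–150; slope 49/279.6, offset 197.8.
AQI = 101 + 49/279.6·197.8 ≈ 135.66 ⇒ 136.
PM2.5: 165.01 ∈ [153.81, 208.53] ↔ index [151, 200].
151 + (165.01−153.81)·(200−151)/(208.53−153.81) = 151 + 11.20·49/54.72 ≈ 161.03, so AQI = 161.
Sub-indices: PM10→139, CO→421, SO₂→136, PM2.5→161. Overall AQI = max = 421; dominant pollutant is CO.

421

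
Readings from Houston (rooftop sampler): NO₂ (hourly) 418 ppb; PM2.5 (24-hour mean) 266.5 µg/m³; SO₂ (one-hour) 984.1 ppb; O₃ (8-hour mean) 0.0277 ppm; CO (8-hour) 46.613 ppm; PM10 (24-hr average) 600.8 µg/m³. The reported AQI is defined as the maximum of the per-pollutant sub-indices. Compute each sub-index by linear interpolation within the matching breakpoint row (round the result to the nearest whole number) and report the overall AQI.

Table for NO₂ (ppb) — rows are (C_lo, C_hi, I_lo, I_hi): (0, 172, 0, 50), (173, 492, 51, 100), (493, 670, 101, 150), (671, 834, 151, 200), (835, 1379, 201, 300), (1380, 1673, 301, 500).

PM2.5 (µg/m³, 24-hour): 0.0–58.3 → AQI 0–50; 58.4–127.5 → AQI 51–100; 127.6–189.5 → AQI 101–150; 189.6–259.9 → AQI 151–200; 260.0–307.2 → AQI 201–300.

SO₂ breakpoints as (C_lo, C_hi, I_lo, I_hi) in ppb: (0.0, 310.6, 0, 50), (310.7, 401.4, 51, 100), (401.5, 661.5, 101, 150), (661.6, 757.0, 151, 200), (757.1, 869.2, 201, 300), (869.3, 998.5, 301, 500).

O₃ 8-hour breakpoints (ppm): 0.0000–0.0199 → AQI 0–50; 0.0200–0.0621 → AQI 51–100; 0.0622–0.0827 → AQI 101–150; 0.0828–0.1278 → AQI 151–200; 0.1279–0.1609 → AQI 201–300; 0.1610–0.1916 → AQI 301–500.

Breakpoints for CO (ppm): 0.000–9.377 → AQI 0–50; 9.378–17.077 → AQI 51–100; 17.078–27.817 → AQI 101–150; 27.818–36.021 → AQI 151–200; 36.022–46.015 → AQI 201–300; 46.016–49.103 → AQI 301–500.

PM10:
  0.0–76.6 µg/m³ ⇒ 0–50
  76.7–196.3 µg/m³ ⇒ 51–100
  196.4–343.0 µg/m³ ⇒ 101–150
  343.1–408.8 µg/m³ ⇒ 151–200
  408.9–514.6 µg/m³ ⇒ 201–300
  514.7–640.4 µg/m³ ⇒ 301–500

478

NO₂: 418 lies in 173–492, so I_lo=51, I_hi=100, C_lo=173, C_hi=492.
(100−51)/(492−173) × (418−173) + 51 = 49/319 × 245 + 51 ≈ 88.63 → 89.
PM2.5: row 260.0–307.2 (AQI 201–300). (300−201)·(266.5−260.0)/(307.2−260.0) + 201 = 99·6.5/47.2 + 201 ≈ 214.63 → 215.
SO₂: 984.1 lies in 869.3–998.5, so I_lo=301, I_hi=500, C_lo=869.3, C_hi=998.5.
(500−301)/(998.5−869.3) × (984.1−869.3) + 301 = 199/129.2 × 114.8 + 301 ≈ 477.82 → 478.
O₃: row 0.0200–0.0621 (AQI 51–100). (100−51)·(0.0277−0.0200)/(0.0621−0.0200) + 51 = 49·0.0077/0.0421 + 51 ≈ 59.96 → 60.
CO: 46.613 ∈ [46.016, 49.103] ↔ index [301, 500].
301 + (46.613−46.016)·(500−301)/(49.103−46.016) = 301 + 0.597·199/3.087 ≈ 339.48, so AQI = 339.
PM10 600.8: bracket 514.7–640.4 → index 301–500; slope 199/125.7, offset 86.1.
AQI = 301 + 199/125.7·86.1 ≈ 437.31 ⇒ 437.
Sub-indices: NO₂→89, PM2.5→215, SO₂→478, O₃→60, CO→339, PM10→437. Overall AQI = max = 478; dominant pollutant is SO₂.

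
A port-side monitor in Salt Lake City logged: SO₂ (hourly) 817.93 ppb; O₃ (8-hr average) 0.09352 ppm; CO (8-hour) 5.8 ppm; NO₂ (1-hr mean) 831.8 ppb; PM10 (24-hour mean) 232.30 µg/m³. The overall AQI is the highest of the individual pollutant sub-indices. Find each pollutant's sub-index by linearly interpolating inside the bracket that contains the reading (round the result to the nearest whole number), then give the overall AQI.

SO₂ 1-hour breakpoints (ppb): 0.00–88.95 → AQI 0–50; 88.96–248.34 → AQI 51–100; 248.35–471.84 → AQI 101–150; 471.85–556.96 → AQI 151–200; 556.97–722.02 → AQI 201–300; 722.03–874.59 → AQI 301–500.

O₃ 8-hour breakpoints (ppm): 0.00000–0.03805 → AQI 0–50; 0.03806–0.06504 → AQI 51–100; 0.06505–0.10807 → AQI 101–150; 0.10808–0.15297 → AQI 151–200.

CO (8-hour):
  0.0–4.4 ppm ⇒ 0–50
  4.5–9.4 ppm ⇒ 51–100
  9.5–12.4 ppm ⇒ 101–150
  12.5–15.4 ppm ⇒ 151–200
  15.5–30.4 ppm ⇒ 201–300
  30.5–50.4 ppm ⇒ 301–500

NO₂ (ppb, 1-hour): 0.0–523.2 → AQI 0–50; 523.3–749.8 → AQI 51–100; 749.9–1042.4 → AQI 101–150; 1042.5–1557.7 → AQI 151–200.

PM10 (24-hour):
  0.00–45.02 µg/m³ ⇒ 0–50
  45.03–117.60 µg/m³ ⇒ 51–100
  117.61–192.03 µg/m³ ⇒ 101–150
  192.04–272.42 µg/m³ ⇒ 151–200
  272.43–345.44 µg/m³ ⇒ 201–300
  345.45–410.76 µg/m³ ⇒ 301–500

426

SO₂: 817.93 lies in 722.03–874.59, so I_lo=301, I_hi=500, C_lo=722.03, C_hi=874.59.
(500−301)/(874.59−722.03) × (817.93−722.03) + 301 = 199/152.56 × 95.90 + 301 ≈ 426.09 → 426.
O₃: 0.09352 lies in 0.06505–0.10807, so I_lo=101, I_hi=150, C_lo=0.06505, C_hi=0.10807.
(150−101)/(0.10807−0.06505) × (0.09352−0.06505) + 101 = 49/0.04302 × 0.02847 + 101 ≈ 133.43 → 133.
CO: 5.8 lies in 4.5–9.4, so I_lo=51, I_hi=100, C_lo=4.5, C_hi=9.4.
(100−51)/(9.4−4.5) × (5.8−4.5) + 51 = 49/4.9 × 1.3 + 51 ≈ 64.00 → 64.
NO₂ 831.8: bracket 749.9–1042.4 → index 101–150; slope 49/292.5, offset 81.9.
AQI = 101 + 49/292.5·81.9 ≈ 114.72 ⇒ 115.
PM10 232.30: bracket 192.04–272.42 → index 151–200; slope 49/80.38, offset 40.26.
AQI = 151 + 49/80.38·40.26 ≈ 175.54 ⇒ 176.
Sub-indices: SO₂→426, O₃→133, CO→64, NO₂→115, PM10→176. Overall AQI = max = 426; dominant pollutant is SO₂.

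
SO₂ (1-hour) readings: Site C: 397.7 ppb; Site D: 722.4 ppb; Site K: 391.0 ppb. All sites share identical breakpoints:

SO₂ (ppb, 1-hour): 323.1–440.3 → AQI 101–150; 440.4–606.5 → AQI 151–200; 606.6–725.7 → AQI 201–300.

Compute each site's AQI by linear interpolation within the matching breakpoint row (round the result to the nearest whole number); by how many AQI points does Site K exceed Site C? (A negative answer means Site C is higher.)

Site C: 397.7 lies in 323.1–440.3, so I_lo=101, I_hi=150, C_lo=323.1, C_hi=440.3.
(150−101)/(440.3−323.1) × (397.7−323.1) + 101 = 49/117.2 × 74.6 + 101 ≈ 132.19 → 132.
Site D: row 606.6–725.7 (AQI 201–300). (300−201)·(722.4−606.6)/(725.7−606.6) + 201 = 99·115.8/119.1 + 201 ≈ 297.26 → 297.
Site K: row 323.1–440.3 (AQI 101–150). (150−101)·(391.0−323.1)/(440.3−323.1) + 101 = 49·67.9/117.2 + 101 ≈ 129.39 → 129.
AQIs: Site C=132, Site D=297, Site K=129. Site K (129) − Site C (132) = -3.

-3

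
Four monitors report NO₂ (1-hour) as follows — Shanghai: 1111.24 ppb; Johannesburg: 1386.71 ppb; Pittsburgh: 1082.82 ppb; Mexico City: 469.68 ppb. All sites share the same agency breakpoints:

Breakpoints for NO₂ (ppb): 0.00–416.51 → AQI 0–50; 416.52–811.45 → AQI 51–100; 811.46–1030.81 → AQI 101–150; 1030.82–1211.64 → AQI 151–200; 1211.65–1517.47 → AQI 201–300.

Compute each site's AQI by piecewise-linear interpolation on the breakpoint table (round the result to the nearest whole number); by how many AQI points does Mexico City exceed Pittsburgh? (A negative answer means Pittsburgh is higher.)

Shanghai: 1111.24 lies in 1030.82–1211.64, so I_lo=151, I_hi=200, C_lo=1030.82, C_hi=1211.64.
(200−151)/(1211.64−1030.82) × (1111.24−1030.82) + 151 = 49/180.82 × 80.42 + 151 ≈ 172.79 → 173.
Johannesburg: row 1211.65–1517.47 (AQI 201–300). (300−201)·(1386.71−1211.65)/(1517.47−1211.65) + 201 = 99·175.06/305.82 + 201 ≈ 257.67 → 258.
Pittsburgh: 1082.82 lies in 1030.82–1211.64, so I_lo=151, I_hi=200, C_lo=1030.82, C_hi=1211.64.
(200−151)/(1211.64−1030.82) × (1082.82−1030.82) + 151 = 49/180.82 × 52.00 + 151 ≈ 165.09 → 165.
Mexico City: row 416.52–811.45 (AQI 51–100). (100−51)·(469.68−416.52)/(811.45−416.52) + 51 = 49·53.16/394.93 + 51 ≈ 57.60 → 58.
AQIs: Shanghai=173, Johannesburg=258, Pittsburgh=165, Mexico City=58. Mexico City (58) − Pittsburgh (165) = -107.

-107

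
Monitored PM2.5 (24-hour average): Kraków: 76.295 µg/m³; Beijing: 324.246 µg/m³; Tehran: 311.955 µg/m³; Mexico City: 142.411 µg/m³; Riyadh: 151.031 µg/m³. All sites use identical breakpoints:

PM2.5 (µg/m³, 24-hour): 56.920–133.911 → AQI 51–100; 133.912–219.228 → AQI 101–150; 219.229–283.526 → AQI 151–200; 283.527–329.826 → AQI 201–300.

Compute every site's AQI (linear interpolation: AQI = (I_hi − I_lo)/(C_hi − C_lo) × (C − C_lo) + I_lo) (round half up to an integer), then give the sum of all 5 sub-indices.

Kraków 76.295: bracket 56.920–133.911 → index 51–100; slope 49/76.991, offset 19.375.
AQI = 51 + 49/76.991·19.375 ≈ 63.33 ⇒ 63.
Beijing: row 283.527–329.826 (AQI 201–300). (300−201)·(324.246−283.527)/(329.826−283.527) + 201 = 99·40.719/46.299 + 201 ≈ 288.07 → 288.
Tehran 311.955: bracket 283.527–329.826 → index 201–300; slope 99/46.299, offset 28.428.
AQI = 201 + 99/46.299·28.428 ≈ 261.79 ⇒ 262.
Mexico City: row 133.912–219.228 (AQI 101–150). (150−101)·(142.411−133.912)/(219.228−133.912) + 101 = 49·8.499/85.316 + 101 ≈ 105.88 → 106.
Riyadh: 151.031 lies in 133.912–219.228, so I_lo=101, I_hi=150, C_lo=133.912, C_hi=219.228.
(150−101)/(219.228−133.912) × (151.031−133.912) + 101 = 49/85.316 × 17.119 + 101 ≈ 110.83 → 111.
AQIs: Kraków=63, Beijing=288, Tehran=262, Mexico City=106, Riyadh=111. Sum = 63 + 288 + 262 + 106 + 111 = 830.

830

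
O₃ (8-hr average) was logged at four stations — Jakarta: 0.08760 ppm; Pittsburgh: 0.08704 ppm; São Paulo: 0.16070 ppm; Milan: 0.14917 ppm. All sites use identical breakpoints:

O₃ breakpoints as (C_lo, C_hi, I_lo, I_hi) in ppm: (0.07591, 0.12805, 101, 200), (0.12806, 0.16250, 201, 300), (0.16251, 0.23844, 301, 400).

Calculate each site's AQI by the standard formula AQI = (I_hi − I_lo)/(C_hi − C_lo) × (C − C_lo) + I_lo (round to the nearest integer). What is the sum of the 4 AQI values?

Jakarta: 0.08760 lies in 0.07591–0.12805, so I_lo=101, I_hi=200, C_lo=0.07591, C_hi=0.12805.
(200−101)/(0.12805−0.07591) × (0.08760−0.07591) + 101 = 99/0.05214 × 0.01169 + 101 ≈ 123.20 → 123.
Pittsburgh: 0.08704 lies in 0.07591–0.12805, so I_lo=101, I_hi=200, C_lo=0.07591, C_hi=0.12805.
(200−101)/(0.12805−0.07591) × (0.08704−0.07591) + 101 = 99/0.05214 × 0.01113 + 101 ≈ 122.13 → 122.
São Paulo: 0.16070 ∈ [0.12806, 0.16250] ↔ index [201, 300].
201 + (0.16070−0.12806)·(300−201)/(0.16250−0.12806) = 201 + 0.03264·99/0.03444 ≈ 294.83, so AQI = 295.
Milan 0.14917: bracket 0.12806–0.16250 → index 201–300; slope 99/0.03444, offset 0.02111.
AQI = 201 + 99/0.03444·0.02111 ≈ 261.68 ⇒ 262.
AQIs: Jakarta=123, Pittsburgh=122, São Paulo=295, Milan=262. Sum = 123 + 122 + 295 + 262 = 802.

802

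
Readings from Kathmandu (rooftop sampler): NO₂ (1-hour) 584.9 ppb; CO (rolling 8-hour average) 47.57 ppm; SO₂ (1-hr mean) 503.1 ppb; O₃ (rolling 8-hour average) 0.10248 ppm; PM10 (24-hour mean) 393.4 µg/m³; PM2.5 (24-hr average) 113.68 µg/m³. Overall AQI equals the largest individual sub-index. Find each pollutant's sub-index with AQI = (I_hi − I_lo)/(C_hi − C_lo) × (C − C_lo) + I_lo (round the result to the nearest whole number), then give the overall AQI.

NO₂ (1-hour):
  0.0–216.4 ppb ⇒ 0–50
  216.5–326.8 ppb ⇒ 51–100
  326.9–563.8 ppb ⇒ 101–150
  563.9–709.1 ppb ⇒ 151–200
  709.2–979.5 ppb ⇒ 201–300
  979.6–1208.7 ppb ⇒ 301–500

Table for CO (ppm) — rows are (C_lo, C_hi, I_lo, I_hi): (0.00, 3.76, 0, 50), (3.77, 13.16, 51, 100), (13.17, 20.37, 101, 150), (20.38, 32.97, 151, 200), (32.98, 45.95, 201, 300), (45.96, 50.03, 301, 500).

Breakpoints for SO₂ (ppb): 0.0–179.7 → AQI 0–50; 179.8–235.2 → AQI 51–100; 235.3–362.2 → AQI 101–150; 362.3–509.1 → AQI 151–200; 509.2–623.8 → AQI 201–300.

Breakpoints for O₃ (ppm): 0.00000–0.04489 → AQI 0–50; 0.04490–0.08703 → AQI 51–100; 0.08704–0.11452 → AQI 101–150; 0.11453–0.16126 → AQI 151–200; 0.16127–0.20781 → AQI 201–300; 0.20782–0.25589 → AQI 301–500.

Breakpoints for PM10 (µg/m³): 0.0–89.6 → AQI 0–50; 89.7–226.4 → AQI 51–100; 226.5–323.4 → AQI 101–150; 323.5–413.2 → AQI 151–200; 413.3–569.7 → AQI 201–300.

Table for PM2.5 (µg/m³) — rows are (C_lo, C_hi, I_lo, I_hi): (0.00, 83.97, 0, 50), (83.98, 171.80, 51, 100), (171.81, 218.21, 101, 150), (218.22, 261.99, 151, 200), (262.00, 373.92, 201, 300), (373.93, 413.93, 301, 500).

NO₂: 584.9 ∈ [563.9, 709.1] ↔ index [151, 200].
151 + (584.9−563.9)·(200−151)/(709.1−563.9) = 151 + 21.0·49/145.2 ≈ 158.09, so AQI = 158.
CO 47.57: bracket 45.96–50.03 → index 301–500; slope 199/4.07, offset 1.61.
AQI = 301 + 199/4.07·1.61 ≈ 379.72 ⇒ 380.
SO₂ 503.1: bracket 362.3–509.1 → index 151–200; slope 49/146.8, offset 140.8.
AQI = 151 + 49/146.8·140.8 ≈ 198.00 ⇒ 198.
O₃: 0.10248 lies in 0.08704–0.11452, so I_lo=101, I_hi=150, C_lo=0.08704, C_hi=0.11452.
(150−101)/(0.11452−0.08704) × (0.10248−0.08704) + 101 = 49/0.02748 × 0.01544 + 101 ≈ 128.53 → 129.
PM10 393.4: bracket 323.5–413.2 → index 151–200; slope 49/89.7, offset 69.9.
AQI = 151 + 49/89.7·69.9 ≈ 189.18 ⇒ 189.
PM2.5 113.68: bracket 83.98–171.80 → index 51–100; slope 49/87.82, offset 29.70.
AQI = 51 + 49/87.82·29.70 ≈ 67.57 ⇒ 68.
Sub-indices: NO₂→158, CO→380, SO₂→198, O₃→129, PM10→189, PM2.5→68. Overall AQI = max = 380; dominant pollutant is CO.

380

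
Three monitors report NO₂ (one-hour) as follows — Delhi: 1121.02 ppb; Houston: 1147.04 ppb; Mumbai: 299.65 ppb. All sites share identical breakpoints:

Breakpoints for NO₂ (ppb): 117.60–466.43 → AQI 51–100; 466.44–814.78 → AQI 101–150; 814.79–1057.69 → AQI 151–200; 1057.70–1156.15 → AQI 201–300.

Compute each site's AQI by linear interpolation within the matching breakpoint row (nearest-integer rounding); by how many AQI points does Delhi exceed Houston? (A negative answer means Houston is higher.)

-26

Delhi: 1121.02 lies in 1057.70–1156.15, so I_lo=201, I_hi=300, C_lo=1057.70, C_hi=1156.15.
(300−201)/(1156.15−1057.70) × (1121.02−1057.70) + 201 = 99/98.45 × 63.32 + 201 ≈ 264.67 → 265.
Houston: 1147.04 ∈ [1057.70, 1156.15] ↔ index [201, 300].
201 + (1147.04−1057.70)·(300−201)/(1156.15−1057.70) = 201 + 89.34·99/98.45 ≈ 290.84, so AQI = 291.
Mumbai: row 117.60–466.43 (AQI 51–100). (100−51)·(299.65−117.60)/(466.43−117.60) + 51 = 49·182.05/348.83 + 51 ≈ 76.57 → 77.
AQIs: Delhi=265, Houston=291, Mumbai=77. Delhi (265) − Houston (291) = -26.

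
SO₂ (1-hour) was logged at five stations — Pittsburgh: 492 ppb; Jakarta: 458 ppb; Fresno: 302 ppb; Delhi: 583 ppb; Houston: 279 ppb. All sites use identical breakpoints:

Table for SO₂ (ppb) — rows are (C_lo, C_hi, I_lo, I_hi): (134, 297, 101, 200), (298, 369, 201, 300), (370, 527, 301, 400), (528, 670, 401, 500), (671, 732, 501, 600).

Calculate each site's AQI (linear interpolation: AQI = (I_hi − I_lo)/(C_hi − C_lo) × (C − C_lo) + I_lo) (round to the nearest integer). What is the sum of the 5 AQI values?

1569

Pittsburgh: 492 lies in 370–527, so I_lo=301, I_hi=400, C_lo=370, C_hi=527.
(400−301)/(527−370) × (492−370) + 301 = 99/157 × 122 + 301 ≈ 377.93 → 378.
Jakarta: row 370–527 (AQI 301–400). (400−301)·(458−370)/(527−370) + 301 = 99·88/157 + 301 ≈ 356.49 → 356.
Fresno: 302 lies in 298–369, so I_lo=201, I_hi=300, C_lo=298, C_hi=369.
(300−201)/(369−298) × (302−298) + 201 = 99/71 × 4 + 201 ≈ 206.58 → 207.
Delhi: row 528–670 (AQI 401–500). (500−401)·(583−528)/(670−528) + 401 = 99·55/142 + 401 ≈ 439.35 → 439.
Houston: 279 lies in 134–297, so I_lo=101, I_hi=200, C_lo=134, C_hi=297.
(200−101)/(297−134) × (279−134) + 101 = 99/163 × 145 + 101 ≈ 189.07 → 189.
AQIs: Pittsburgh=378, Jakarta=356, Fresno=207, Delhi=439, Houston=189. Sum = 378 + 356 + 207 + 439 + 189 = 1569.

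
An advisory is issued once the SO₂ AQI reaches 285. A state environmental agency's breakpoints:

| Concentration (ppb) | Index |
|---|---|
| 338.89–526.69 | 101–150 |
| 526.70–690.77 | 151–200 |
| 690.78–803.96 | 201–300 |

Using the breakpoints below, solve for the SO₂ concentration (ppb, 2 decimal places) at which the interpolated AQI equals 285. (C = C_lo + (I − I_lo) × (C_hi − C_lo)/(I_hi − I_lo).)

786.81

AQI 285 lies in the 201–300 band, which corresponds to 690.78–803.96 ppb.
C = 690.78 + (285−201)×(803.96−690.78)/(300−201) = 690.78 + 84×113.18/99 ≈ 786.8115 ppb → 786.81 ppb to 2 dp.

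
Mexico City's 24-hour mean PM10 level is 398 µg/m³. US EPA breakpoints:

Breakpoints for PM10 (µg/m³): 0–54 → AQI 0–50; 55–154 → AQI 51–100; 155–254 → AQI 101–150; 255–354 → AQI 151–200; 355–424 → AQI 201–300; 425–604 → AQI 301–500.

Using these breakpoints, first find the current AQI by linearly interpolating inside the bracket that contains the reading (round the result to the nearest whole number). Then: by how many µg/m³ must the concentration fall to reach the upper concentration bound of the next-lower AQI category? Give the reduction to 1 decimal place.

PM10: 398 lies in 355–424, so I_lo=201, I_hi=300, C_lo=355, C_hi=424.
(300−201)/(424−355) × (398−355) + 201 = 99/69 × 43 + 201 ≈ 262.70 → 263.
Current AQI 263 is in the Very Unhealthy range (201–300). The next-lower category tops out at AQI 200, whose upper concentration bound is 354 µg/m³.
Reduction needed = 398 − 354 = 44.0 µg/m³.

44.0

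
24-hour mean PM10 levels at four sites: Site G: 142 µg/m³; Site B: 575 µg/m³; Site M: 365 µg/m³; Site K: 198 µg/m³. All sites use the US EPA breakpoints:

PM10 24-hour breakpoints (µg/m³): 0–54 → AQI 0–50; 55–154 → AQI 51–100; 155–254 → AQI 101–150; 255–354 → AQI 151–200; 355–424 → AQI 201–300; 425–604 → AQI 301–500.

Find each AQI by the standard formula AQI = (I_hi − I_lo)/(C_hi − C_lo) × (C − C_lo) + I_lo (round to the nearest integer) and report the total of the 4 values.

899

Site G: row 55–154 (AQI 51–100). (100−51)·(142−55)/(154−55) + 51 = 49·87/99 + 51 ≈ 94.06 → 94.
Site B 575: bracket 425–604 → index 301–500; slope 199/179, offset 150.
AQI = 301 + 199/179·150 ≈ 467.76 ⇒ 468.
Site M: 365 lies in 355–424, so I_lo=201, I_hi=300, C_lo=355, C_hi=424.
(300−201)/(424−355) × (365−355) + 201 = 99/69 × 10 + 201 ≈ 215.35 → 215.
Site K: 198 lies in 155–254, so I_lo=101, I_hi=150, C_lo=155, C_hi=254.
(150−101)/(254−155) × (198−155) + 101 = 49/99 × 43 + 101 ≈ 122.28 → 122.
AQIs: Site G=94, Site B=468, Site M=215, Site K=122. Sum = 94 + 468 + 215 + 122 = 899.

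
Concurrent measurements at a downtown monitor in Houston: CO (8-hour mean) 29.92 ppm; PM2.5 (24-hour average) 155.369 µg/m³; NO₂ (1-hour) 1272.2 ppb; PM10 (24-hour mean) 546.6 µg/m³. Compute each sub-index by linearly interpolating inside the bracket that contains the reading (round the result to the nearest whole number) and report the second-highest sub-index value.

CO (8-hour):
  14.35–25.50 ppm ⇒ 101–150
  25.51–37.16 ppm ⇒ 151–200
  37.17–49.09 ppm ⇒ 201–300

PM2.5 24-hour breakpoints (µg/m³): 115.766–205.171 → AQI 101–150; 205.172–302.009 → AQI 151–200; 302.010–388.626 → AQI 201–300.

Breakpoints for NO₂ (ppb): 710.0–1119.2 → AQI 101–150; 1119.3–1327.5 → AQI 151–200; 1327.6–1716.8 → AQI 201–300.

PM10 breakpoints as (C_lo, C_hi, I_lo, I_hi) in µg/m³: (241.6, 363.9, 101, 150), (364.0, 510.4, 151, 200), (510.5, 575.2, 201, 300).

187

CO 29.92: bracket 25.51–37.16 → index 151–200; slope 49/11.65, offset 4.41.
AQI = 151 + 49/11.65·4.41 ≈ 169.55 ⇒ 170.
PM2.5: 155.369 lies in 115.766–205.171, so I_lo=101, I_hi=150, C_lo=115.766, C_hi=205.171.
(150−101)/(205.171−115.766) × (155.369−115.766) + 101 = 49/89.405 × 39.603 + 101 ≈ 122.71 → 123.
NO₂: 1272.2 ∈ [1119.3, 1327.5] ↔ index [151, 200].
151 + (1272.2−1119.3)·(200−151)/(1327.5−1119.3) = 151 + 152.9·49/208.2 ≈ 186.99, so AQI = 187.
PM10: 546.6 ∈ [510.5, 575.2] ↔ index [201, 300].
201 + (546.6−510.5)·(300−201)/(575.2−510.5) = 201 + 36.1·99/64.7 ≈ 256.24, so AQI = 256.
Sub-indices: CO→170, PM2.5→123, NO₂→187, PM10→256. Ranked high→low: 256, 187, 170, 123. Second-highest sub-index = 187.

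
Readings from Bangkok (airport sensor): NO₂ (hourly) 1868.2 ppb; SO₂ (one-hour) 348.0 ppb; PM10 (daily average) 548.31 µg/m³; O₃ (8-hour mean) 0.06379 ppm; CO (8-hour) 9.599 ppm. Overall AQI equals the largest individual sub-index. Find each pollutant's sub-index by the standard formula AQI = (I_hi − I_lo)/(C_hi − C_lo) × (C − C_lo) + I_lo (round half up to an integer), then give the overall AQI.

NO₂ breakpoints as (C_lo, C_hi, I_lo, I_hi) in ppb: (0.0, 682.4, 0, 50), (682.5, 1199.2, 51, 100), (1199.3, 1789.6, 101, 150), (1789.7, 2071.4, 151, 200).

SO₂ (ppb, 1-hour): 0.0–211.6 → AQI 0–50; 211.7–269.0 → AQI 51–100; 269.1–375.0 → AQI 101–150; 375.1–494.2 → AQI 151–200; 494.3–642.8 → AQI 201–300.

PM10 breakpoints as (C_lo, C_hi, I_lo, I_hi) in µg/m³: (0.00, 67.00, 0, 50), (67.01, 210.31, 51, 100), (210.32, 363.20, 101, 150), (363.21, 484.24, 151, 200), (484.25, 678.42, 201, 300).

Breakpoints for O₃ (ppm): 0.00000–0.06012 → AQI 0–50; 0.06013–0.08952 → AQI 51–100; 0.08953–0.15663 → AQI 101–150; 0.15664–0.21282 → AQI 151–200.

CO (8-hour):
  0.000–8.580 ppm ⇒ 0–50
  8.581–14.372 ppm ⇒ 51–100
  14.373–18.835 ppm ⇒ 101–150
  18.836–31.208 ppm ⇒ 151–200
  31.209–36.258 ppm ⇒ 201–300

234

NO₂: row 1789.7–2071.4 (AQI 151–200). (200−151)·(1868.2−1789.7)/(2071.4−1789.7) + 151 = 49·78.5/281.7 + 151 ≈ 164.65 → 165.
SO₂ 348.0: bracket 269.1–375.0 → index 101–150; slope 49/105.9, offset 78.9.
AQI = 101 + 49/105.9·78.9 ≈ 137.51 ⇒ 138.
PM10: 548.31 ∈ [484.25, 678.42] ↔ index [201, 300].
201 + (548.31−484.25)·(300−201)/(678.42−484.25) = 201 + 64.06·99/194.17 ≈ 233.66, so AQI = 234.
O₃: 0.06379 ∈ [0.06013, 0.08952] ↔ index [51, 100].
51 + (0.06379−0.06013)·(100−51)/(0.08952−0.06013) = 51 + 0.00366·49/0.02939 ≈ 57.10, so AQI = 57.
CO: 9.599 ∈ [8.581, 14.372] ↔ index [51, 100].
51 + (9.599−8.581)·(100−51)/(14.372−8.581) = 51 + 1.018·49/5.791 ≈ 59.61, so AQI = 60.
Sub-indices: NO₂→165, SO₂→138, PM10→234, O₃→57, CO→60. Overall AQI = max = 234; dominant pollutant is PM10.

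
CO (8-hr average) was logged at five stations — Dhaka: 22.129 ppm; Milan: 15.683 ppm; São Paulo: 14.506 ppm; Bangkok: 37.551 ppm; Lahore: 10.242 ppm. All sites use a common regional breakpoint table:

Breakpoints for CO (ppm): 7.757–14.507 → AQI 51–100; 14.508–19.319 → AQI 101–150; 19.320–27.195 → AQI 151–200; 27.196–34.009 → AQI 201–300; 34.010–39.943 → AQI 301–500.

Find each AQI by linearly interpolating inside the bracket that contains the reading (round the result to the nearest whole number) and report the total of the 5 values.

Dhaka: row 19.320–27.195 (AQI 151–200). (200−151)·(22.129−19.320)/(27.195−19.320) + 151 = 49·2.809/7.875 + 151 ≈ 168.48 → 168.
Milan: 15.683 ∈ [14.508, 19.319] ↔ index [101, 150].
101 + (15.683−14.508)·(150−101)/(19.319−14.508) = 101 + 1.175·49/4.811 ≈ 112.97, so AQI = 113.
São Paulo: 14.506 lies in 7.757–14.507, so I_lo=51, I_hi=100, C_lo=7.757, C_hi=14.507.
(100−51)/(14.507−7.757) × (14.506−7.757) + 51 = 49/6.750 × 6.749 + 51 ≈ 99.99 → 100.
Bangkok: row 34.010–39.943 (AQI 301–500). (500−301)·(37.551−34.010)/(39.943−34.010) + 301 = 199·3.541/5.933 + 301 ≈ 419.77 → 420.
Lahore 10.242: bracket 7.757–14.507 → index 51–100; slope 49/6.750, offset 2.485.
AQI = 51 + 49/6.750·2.485 ≈ 69.04 ⇒ 69.
AQIs: Dhaka=168, Milan=113, São Paulo=100, Bangkok=420, Lahore=69. Sum = 168 + 113 + 100 + 420 + 69 = 870.

870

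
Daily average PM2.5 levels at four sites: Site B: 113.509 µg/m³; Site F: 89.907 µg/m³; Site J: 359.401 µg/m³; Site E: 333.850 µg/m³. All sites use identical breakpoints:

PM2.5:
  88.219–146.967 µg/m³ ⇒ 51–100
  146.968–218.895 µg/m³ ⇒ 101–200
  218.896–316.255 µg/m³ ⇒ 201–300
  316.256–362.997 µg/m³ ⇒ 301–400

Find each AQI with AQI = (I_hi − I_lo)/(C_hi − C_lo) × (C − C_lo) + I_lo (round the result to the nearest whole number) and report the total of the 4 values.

854

Site B 113.509: bracket 88.219–146.967 → index 51–100; slope 49/58.748, offset 25.290.
AQI = 51 + 49/58.748·25.290 ≈ 72.09 ⇒ 72.
Site F: row 88.219–146.967 (AQI 51–100). (100−51)·(89.907−88.219)/(146.967−88.219) + 51 = 49·1.688/58.748 + 51 ≈ 52.41 → 52.
Site J: row 316.256–362.997 (AQI 301–400). (400−301)·(359.401−316.256)/(362.997−316.256) + 301 = 99·43.145/46.741 + 301 ≈ 392.38 → 392.
Site E: 333.850 ∈ [316.256, 362.997] ↔ index [301, 400].
301 + (333.850−316.256)·(400−301)/(362.997−316.256) = 301 + 17.594·99/46.741 ≈ 338.27, so AQI = 338.
AQIs: Site B=72, Site F=52, Site J=392, Site E=338. Sum = 72 + 52 + 392 + 338 = 854.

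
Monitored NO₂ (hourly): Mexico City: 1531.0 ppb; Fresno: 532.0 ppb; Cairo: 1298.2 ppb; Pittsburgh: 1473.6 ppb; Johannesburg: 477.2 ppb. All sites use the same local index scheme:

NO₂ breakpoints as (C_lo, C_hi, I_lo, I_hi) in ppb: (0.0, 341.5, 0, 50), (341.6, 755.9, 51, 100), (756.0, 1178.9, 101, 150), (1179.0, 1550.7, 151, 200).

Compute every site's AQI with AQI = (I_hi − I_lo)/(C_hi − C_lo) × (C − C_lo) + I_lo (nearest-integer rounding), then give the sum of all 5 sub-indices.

695

Mexico City 1531.0: bracket 1179.0–1550.7 → index 151–200; slope 49/371.7, offset 352.0.
AQI = 151 + 49/371.7·352.0 ≈ 197.40 ⇒ 197.
Fresno 532.0: bracket 341.6–755.9 → index 51–100; slope 49/414.3, offset 190.4.
AQI = 51 + 49/414.3·190.4 ≈ 73.52 ⇒ 74.
Cairo 1298.2: bracket 1179.0–1550.7 → index 151–200; slope 49/371.7, offset 119.2.
AQI = 151 + 49/371.7·119.2 ≈ 166.71 ⇒ 167.
Pittsburgh: 1473.6 ∈ [1179.0, 1550.7] ↔ index [151, 200].
151 + (1473.6−1179.0)·(200−151)/(1550.7−1179.0) = 151 + 294.6·49/371.7 ≈ 189.84, so AQI = 190.
Johannesburg 477.2: bracket 341.6–755.9 → index 51–100; slope 49/414.3, offset 135.6.
AQI = 51 + 49/414.3·135.6 ≈ 67.04 ⇒ 67.
AQIs: Mexico City=197, Fresno=74, Cairo=167, Pittsburgh=190, Johannesburg=67. Sum = 197 + 74 + 167 + 190 + 67 = 695.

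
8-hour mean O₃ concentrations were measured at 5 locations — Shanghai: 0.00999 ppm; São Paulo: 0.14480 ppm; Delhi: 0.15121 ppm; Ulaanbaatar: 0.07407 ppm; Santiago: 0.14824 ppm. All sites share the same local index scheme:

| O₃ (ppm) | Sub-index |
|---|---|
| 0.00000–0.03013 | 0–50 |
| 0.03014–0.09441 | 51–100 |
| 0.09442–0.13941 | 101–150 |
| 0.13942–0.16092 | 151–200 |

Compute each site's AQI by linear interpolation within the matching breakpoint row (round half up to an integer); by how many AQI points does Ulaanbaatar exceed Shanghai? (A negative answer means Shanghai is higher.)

67

Shanghai 0.00999: bracket 0.00000–0.03013 → index 0–50; slope 50/0.03013, offset 0.00999.
AQI = 0 + 50/0.03013·0.00999 ≈ 16.58 ⇒ 17.
São Paulo: 0.14480 lies in 0.13942–0.16092, so I_lo=151, I_hi=200, C_lo=0.13942, C_hi=0.16092.
(200−151)/(0.16092−0.13942) × (0.14480−0.13942) + 151 = 49/0.02150 × 0.00538 + 151 ≈ 163.26 → 163.
Delhi 0.15121: bracket 0.13942–0.16092 → index 151–200; slope 49/0.02150, offset 0.01179.
AQI = 151 + 49/0.02150·0.01179 ≈ 177.87 ⇒ 178.
Ulaanbaatar 0.07407: bracket 0.03014–0.09441 → index 51–100; slope 49/0.06427, offset 0.04393.
AQI = 51 + 49/0.06427·0.04393 ≈ 84.49 ⇒ 84.
Santiago: 0.14824 ∈ [0.13942, 0.16092] ↔ index [151, 200].
151 + (0.14824−0.13942)·(200−151)/(0.16092−0.13942) = 151 + 0.00882·49/0.02150 ≈ 171.10, so AQI = 171.
AQIs: Shanghai=17, São Paulo=163, Delhi=178, Ulaanbaatar=84, Santiago=171. Ulaanbaatar (84) − Shanghai (17) = 67.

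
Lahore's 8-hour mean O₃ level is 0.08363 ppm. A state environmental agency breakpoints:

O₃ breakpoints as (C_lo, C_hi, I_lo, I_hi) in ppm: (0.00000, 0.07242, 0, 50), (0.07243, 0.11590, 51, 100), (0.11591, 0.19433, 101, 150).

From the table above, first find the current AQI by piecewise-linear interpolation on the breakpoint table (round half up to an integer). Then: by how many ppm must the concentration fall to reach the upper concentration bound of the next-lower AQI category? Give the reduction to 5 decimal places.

O₃: row 0.07243–0.11590 (AQI 51–100). (100−51)·(0.08363−0.07243)/(0.11590−0.07243) + 51 = 49·0.01120/0.04347 + 51 ≈ 63.62 → 64.
Current AQI 64 is in the Moderate range (51–100). The next-lower category tops out at AQI 50, whose upper concentration bound is 0.07242 ppm.
Reduction needed = 0.08363 − 0.07242 = 0.01121 ppm.

0.01121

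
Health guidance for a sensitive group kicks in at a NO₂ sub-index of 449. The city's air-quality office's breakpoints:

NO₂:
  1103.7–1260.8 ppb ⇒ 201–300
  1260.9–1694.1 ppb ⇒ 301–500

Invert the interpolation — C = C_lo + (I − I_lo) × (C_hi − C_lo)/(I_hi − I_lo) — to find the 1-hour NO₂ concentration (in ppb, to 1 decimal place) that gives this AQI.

AQI 449 lies in the 301–500 band, which corresponds to 1260.9–1694.1 ppb.
C = 1260.9 + (449−301)×(1694.1−1260.9)/(500−301) = 1260.9 + 148×433.2/199 ≈ 1583.079 ppb → 1583.1 ppb to 1 dp.

1583.1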